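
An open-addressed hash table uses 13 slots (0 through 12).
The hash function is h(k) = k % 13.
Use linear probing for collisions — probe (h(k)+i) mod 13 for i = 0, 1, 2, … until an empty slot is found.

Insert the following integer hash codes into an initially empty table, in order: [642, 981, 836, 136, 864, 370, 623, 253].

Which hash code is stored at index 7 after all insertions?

136

642: h=5 -> slot 5
981: h=6 -> slot 6
836: h=4 -> slot 4
136: h=6, probe 6,7 -> slot 7
864: h=6, probe 6,7,8 -> slot 8
370: h=6, probe 6,7,8,9 -> slot 9
623: h=12 -> slot 12
253: h=6, probe 6,7,8,9,10 -> slot 10
Table: [-, -, -, -, 836, 642, 981, 136, 864, 370, 253, -, 623]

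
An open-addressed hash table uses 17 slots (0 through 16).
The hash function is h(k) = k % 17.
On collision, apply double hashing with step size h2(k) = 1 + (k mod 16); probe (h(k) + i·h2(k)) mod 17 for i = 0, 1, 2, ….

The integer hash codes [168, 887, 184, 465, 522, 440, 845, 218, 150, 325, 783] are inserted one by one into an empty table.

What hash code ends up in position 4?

Insert 168: h=15, slot 15 empty => index 15.
Insert 887: h=3, slot 3 empty => index 3.
Insert 184: h=14, slot 14 empty => index 14.
Insert 465: h=6, slot 6 empty => index 6.
Insert 522: h=12, slot 12 empty => index 12.
Insert 440: h=15, h2=9, slot 15 occupied => index 7.
Insert 845: h=12, h2=14, slot 12 occupied => index 9.
Insert 218: h=14, h2=11, slot 14 occupied => index 8.
Insert 150: h=14, h2=7, slot 14 occupied => index 4.
Insert 325: h=2, slot 2 empty => index 2.
Insert 783: h=1, slot 1 empty => index 1.
Table: [-, 783, 325, 887, 150, -, 465, 440, 218, 845, -, -, 522, -, 184, 168, -]

150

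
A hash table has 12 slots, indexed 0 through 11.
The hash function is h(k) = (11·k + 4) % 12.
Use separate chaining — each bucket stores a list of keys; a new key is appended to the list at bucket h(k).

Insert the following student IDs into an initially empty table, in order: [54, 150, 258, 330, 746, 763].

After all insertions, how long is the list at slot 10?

54 → bucket 10
150 → bucket 10 (collision)
258 → bucket 10 (collision)
330 → bucket 10 (collision)
746 → bucket 2
763 → bucket 9
Final buckets:
0: ∅
1: ∅
2: 746
3: ∅
4: ∅
5: ∅
6: ∅
7: ∅
8: ∅
9: 763
10: 54 -> 150 -> 258 -> 330
11: ∅

4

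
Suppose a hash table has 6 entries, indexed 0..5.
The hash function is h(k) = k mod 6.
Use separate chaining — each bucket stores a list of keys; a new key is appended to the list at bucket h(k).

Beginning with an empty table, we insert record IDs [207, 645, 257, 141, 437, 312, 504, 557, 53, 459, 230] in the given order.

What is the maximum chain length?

4

Insert 207: h=3, bucket 3 empty -> new chain.
Insert 645: h=3, bucket 3 nonempty -> append to chain.
Insert 257: h=5, bucket 5 empty -> new chain.
Insert 141: h=3, bucket 3 nonempty -> append to chain.
Insert 437: h=5, bucket 5 nonempty -> append to chain.
Insert 312: h=0, bucket 0 empty -> new chain.
Insert 504: h=0, bucket 0 nonempty -> append to chain.
Insert 557: h=5, bucket 5 nonempty -> append to chain.
Insert 53: h=5, bucket 5 nonempty -> append to chain.
Insert 459: h=3, bucket 3 nonempty -> append to chain.
Insert 230: h=2, bucket 2 empty -> new chain.
Final buckets:
0: 312 -> 504
1: _
2: 230
3: 207 -> 645 -> 141 -> 459
4: _
5: 257 -> 437 -> 557 -> 53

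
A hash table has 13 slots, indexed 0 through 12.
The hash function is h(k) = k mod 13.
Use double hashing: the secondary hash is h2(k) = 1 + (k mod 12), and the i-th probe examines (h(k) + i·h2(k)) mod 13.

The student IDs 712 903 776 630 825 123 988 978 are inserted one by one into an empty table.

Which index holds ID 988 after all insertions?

5

Insert 712: h=10, slot 10 empty -> index 10.
Insert 903: h=6, slot 6 empty -> index 6.
Insert 776: h=9, slot 9 empty -> index 9.
Insert 630: h=6, h2=7, slot 6 occupied -> index 0.
Insert 825: h=6, h2=10, slot 6 occupied -> index 3.
Insert 123: h=6, h2=4, slots 6,10 occupied -> index 1.
Insert 988: h=0, h2=5, slot 0 occupied -> index 5.
Insert 978: h=3, h2=7, slots 3,10 occupied -> index 4.
Table: [630, 123, ., 825, 978, 988, 903, ., ., 776, 712, ., .]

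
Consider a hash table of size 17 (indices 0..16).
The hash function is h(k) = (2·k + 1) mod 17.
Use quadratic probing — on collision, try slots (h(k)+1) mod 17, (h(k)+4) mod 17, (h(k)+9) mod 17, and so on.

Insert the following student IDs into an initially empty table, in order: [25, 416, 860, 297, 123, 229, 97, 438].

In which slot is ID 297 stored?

25: h=0 => slot 0
416: h=0, probe 0,1 => slot 1
860: h=4 => slot 4
297: h=0, probe 0,1,4,9 => slot 9
123: h=9, probe 9,10 => slot 10
229: h=0, probe 0,1,4,9,16 => slot 16
97: h=8 => slot 8
438: h=10, probe 10,11 => slot 11
Table: [25, 416, ∅, ∅, 860, ∅, ∅, ∅, 97, 297, 123, 438, ∅, ∅, ∅, ∅, 229]

9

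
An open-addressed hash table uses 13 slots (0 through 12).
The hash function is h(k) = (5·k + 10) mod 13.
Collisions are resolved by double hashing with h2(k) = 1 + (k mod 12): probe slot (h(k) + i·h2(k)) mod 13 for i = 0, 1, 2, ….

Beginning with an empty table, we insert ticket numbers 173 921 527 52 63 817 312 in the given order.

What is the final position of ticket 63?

Insert 173: h=4, slot 4 empty -> index 4.
Insert 921: h=0, slot 0 empty -> index 0.
Insert 527: h=6, slot 6 empty -> index 6.
Insert 52: h=10, slot 10 empty -> index 10.
Insert 63: h=0, h2=4, slots 0,4 occupied -> index 8.
Insert 817: h=0, h2=2, slot 0 occupied -> index 2.
Insert 312: h=10, h2=1, slot 10 occupied -> index 11.
Table: [921, —, 817, —, 173, —, 527, —, 63, —, 52, 312, —]

8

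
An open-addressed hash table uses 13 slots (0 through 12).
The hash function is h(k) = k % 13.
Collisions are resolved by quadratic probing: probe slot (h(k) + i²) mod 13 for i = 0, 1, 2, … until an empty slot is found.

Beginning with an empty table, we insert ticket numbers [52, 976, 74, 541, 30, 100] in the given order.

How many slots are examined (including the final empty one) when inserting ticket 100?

2

Insert 52: h=0, slot 0 empty → index 0.
Insert 976: h=1, slot 1 empty → index 1.
Insert 74: h=9, slot 9 empty → index 9.
Insert 541: h=8, slot 8 empty → index 8.
Insert 30: h=4, slot 4 empty → index 4.
Insert 100: h=9, slot 9 occupied → index 10.
Table: [52, 976, ∅, ∅, 30, ∅, ∅, ∅, 541, 74, 100, ∅, ∅]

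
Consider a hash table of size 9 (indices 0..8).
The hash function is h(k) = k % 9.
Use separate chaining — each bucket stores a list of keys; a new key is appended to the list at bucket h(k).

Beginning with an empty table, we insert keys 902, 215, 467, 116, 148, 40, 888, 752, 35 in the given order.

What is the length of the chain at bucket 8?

902 -> bucket 2
215 -> bucket 8
467 -> bucket 8 (collision)
116 -> bucket 8 (collision)
148 -> bucket 4
40 -> bucket 4 (collision)
888 -> bucket 6
752 -> bucket 5
35 -> bucket 8 (collision)
Final buckets:
0: .
1: .
2: 902
3: .
4: 148 -> 40
5: 752
6: 888
7: .
8: 215 -> 467 -> 116 -> 35

4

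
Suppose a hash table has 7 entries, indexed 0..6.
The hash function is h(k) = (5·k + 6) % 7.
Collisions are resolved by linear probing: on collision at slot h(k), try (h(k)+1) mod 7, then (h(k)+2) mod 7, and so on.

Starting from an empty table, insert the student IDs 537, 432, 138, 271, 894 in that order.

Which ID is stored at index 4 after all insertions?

432

Insert 537: h=3, slot 3 empty → index 3.
Insert 432: h=3, slot 3 occupied → index 4.
Insert 138: h=3, slots 3,4 occupied → index 5.
Insert 271: h=3, slots 3,4,5 occupied → index 6.
Insert 894: h=3, slots 3,4,5,6 occupied → index 0.
Table: [894, —, —, 537, 432, 138, 271]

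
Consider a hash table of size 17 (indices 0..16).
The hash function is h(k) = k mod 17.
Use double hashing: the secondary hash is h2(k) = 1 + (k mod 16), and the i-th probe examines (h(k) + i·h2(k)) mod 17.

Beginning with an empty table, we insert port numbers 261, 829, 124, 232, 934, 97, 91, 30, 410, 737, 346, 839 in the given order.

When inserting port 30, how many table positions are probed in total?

3

261: h=6 → slot 6
829: h=13 → slot 13
124: h=5 → slot 5
232: h=11 → slot 11
934: h=16 → slot 16
97: h=12 → slot 12
91: h=6, h2=12, probe 6,1 → slot 1
30: h=13, h2=15, probe 13,11,9 → slot 9
410: h=2 → slot 2
737: h=6, h2=2, probe 6,8 → slot 8
346: h=6, h2=11, probe 6,0 → slot 0
839: h=6, h2=8, probe 6,14 → slot 14
Table: [346, 91, 410, —, —, 124, 261, —, 737, 30, —, 232, 97, 829, 839, —, 934]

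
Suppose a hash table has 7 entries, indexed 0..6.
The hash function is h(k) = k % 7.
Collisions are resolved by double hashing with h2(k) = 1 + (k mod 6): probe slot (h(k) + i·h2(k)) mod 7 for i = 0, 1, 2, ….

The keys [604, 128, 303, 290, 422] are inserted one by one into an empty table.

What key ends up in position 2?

604

Insert 604: h=2, slot 2 empty -> index 2.
Insert 128: h=2, h2=3, slot 2 occupied -> index 5.
Insert 303: h=2, h2=4, slot 2 occupied -> index 6.
Insert 290: h=3, slot 3 empty -> index 3.
Insert 422: h=2, h2=3, slots 2,5 occupied -> index 1.
Table: [∅, 422, 604, 290, ∅, 128, 303]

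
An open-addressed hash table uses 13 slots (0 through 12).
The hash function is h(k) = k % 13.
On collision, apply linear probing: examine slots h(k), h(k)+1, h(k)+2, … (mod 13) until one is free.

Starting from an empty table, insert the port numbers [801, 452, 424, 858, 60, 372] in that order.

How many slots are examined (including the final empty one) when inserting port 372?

801: h=8 -> slot 8
452: h=10 -> slot 10
424: h=8, probe 8,9 -> slot 9
858: h=0 -> slot 0
60: h=8, probe 8,9,10,11 -> slot 11
372: h=8, probe 8,9,10,11,12 -> slot 12
Table: [858, ∅, ∅, ∅, ∅, ∅, ∅, ∅, 801, 424, 452, 60, 372]

5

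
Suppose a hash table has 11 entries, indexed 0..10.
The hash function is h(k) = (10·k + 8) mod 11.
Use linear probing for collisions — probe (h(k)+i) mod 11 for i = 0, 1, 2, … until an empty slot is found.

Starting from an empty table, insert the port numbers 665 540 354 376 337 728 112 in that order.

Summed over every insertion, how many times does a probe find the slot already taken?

665: h=3 -> slot 3
540: h=7 -> slot 7
354: h=6 -> slot 6
376: h=6, probe 6,7,8 -> slot 8
337: h=1 -> slot 1
728: h=6, probe 6,7,8,9 -> slot 9
112: h=6, probe 6,7,8,9,10 -> slot 10
Table: [-, 337, -, 665, -, -, 354, 540, 376, 728, 112]

9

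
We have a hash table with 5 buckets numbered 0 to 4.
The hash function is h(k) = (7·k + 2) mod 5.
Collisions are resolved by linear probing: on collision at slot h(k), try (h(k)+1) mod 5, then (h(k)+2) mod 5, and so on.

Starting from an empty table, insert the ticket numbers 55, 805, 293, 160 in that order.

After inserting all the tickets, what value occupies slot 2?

Insert 55: h=2, slot 2 empty => index 2.
Insert 805: h=2, slot 2 occupied => index 3.
Insert 293: h=3, slot 3 occupied => index 4.
Insert 160: h=2, slots 2,3,4 occupied => index 0.
Table: [160, -, 55, 805, 293]

55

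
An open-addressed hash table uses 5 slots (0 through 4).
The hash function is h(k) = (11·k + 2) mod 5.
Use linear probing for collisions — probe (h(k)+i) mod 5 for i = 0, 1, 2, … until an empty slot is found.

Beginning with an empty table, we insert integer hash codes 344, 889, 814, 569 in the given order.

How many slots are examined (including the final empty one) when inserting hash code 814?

3

344: h=1 -> slot 1
889: h=1, probe 1,2 -> slot 2
814: h=1, probe 1,2,3 -> slot 3
569: h=1, probe 1,2,3,4 -> slot 4
Table: [—, 344, 889, 814, 569]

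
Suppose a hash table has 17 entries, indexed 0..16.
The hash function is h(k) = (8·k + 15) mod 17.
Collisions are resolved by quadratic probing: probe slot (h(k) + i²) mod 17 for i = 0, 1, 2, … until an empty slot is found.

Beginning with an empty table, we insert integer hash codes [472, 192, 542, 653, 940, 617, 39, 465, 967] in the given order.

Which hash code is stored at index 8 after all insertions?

472 hashes to 0; slot 0 is free → place at 0.
192 hashes to 4; slot 4 is free → place at 4.
542 hashes to 16; slot 16 is free → place at 16.
653 hashes to 3; slot 3 is free → place at 3.
940 hashes to 4; 4 taken → place at 5.
617 hashes to 4; 4,5 taken → place at 8.
39 hashes to 4; 4,5,8 taken → place at 13.
465 hashes to 12; slot 12 is free → place at 12.
967 hashes to 16; 16,0,3,8 taken → place at 15.
Table: [472, ., ., 653, 192, 940, ., ., 617, ., ., ., 465, 39, ., 967, 542]

617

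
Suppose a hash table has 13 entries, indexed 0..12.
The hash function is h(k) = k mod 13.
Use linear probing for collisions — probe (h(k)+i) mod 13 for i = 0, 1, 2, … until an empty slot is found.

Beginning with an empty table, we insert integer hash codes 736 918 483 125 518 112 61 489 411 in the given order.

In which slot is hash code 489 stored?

1

736 hashes to 8; slot 8 is free → place at 8.
918 hashes to 8; 8 taken → place at 9.
483 hashes to 2; slot 2 is free → place at 2.
125 hashes to 8; 8,9 taken → place at 10.
518 hashes to 11; slot 11 is free → place at 11.
112 hashes to 8; 8,9,10,11 taken → place at 12.
61 hashes to 9; 9,10,11,12 taken → place at 0.
489 hashes to 8; 8,9,10,11,12,0 taken → place at 1.
411 hashes to 8; 8,9,10,11,12,0,1,2 taken → place at 3.
Table: [61, 489, 483, 411, ., ., ., ., 736, 918, 125, 518, 112]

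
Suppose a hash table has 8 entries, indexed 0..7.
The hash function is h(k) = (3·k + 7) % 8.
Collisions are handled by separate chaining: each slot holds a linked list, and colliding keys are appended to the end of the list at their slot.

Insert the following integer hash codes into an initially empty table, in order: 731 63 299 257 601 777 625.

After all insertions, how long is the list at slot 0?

731 → bucket 0
63 → bucket 4
299 → bucket 0 (collision)
257 → bucket 2
601 → bucket 2 (collision)
777 → bucket 2 (collision)
625 → bucket 2 (collision)
Final buckets:
0: 731 -> 299
1: _
2: 257 -> 601 -> 777 -> 625
3: _
4: 63
5: _
6: _
7: _

2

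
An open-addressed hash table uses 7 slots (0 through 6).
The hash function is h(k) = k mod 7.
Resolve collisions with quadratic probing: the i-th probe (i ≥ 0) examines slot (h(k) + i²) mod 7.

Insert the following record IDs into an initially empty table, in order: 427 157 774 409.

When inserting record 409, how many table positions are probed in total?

4

Insert 427: h=0, slot 0 empty => index 0.
Insert 157: h=3, slot 3 empty => index 3.
Insert 774: h=4, slot 4 empty => index 4.
Insert 409: h=3, slots 3,4,0 occupied => index 5.
Table: [427, _, _, 157, 774, 409, _]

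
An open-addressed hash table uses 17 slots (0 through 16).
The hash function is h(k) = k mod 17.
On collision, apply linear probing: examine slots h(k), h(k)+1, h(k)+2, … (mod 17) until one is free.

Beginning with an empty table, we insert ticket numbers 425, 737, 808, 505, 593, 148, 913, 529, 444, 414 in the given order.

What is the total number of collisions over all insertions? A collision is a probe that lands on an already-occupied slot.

425 hashes to 0; slot 0 is free -> place at 0.
737 hashes to 6; slot 6 is free -> place at 6.
808 hashes to 9; slot 9 is free -> place at 9.
505 hashes to 12; slot 12 is free -> place at 12.
593 hashes to 15; slot 15 is free -> place at 15.
148 hashes to 12; 12 taken -> place at 13.
913 hashes to 12; 12,13 taken -> place at 14.
529 hashes to 2; slot 2 is free -> place at 2.
444 hashes to 2; 2 taken -> place at 3.
414 hashes to 6; 6 taken -> place at 7.
Table: [425, -, 529, 444, -, -, 737, 414, -, 808, -, -, 505, 148, 913, 593, -]

5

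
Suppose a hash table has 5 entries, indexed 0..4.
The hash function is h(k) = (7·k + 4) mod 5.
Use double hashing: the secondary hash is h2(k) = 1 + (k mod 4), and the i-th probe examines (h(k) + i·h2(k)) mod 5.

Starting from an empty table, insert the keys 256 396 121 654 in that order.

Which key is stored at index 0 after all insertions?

256: h=1 → slot 1
396: h=1, h2=1, probe 1,2 → slot 2
121: h=1, h2=2, probe 1,3 → slot 3
654: h=2, h2=3, probe 2,0 → slot 0
Table: [654, 256, 396, 121, -]

654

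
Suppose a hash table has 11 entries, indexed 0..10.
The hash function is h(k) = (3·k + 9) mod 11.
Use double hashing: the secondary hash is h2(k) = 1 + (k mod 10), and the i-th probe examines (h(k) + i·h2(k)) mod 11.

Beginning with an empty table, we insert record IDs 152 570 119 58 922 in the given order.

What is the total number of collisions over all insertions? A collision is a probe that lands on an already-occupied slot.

Insert 152: h=3, slot 3 empty -> index 3.
Insert 570: h=3, h2=1, slot 3 occupied -> index 4.
Insert 119: h=3, h2=10, slot 3 occupied -> index 2.
Insert 58: h=7, slot 7 empty -> index 7.
Insert 922: h=3, h2=3, slot 3 occupied -> index 6.
Table: [∅, ∅, 119, 152, 570, ∅, 922, 58, ∅, ∅, ∅]

3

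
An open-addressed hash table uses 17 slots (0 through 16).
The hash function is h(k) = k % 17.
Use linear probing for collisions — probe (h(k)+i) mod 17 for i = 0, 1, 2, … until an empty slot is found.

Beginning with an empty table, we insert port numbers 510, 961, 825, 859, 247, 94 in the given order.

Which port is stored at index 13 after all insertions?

94

510 hashes to 0; slot 0 is free -> place at 0.
961 hashes to 9; slot 9 is free -> place at 9.
825 hashes to 9; 9 taken -> place at 10.
859 hashes to 9; 9,10 taken -> place at 11.
247 hashes to 9; 9,10,11 taken -> place at 12.
94 hashes to 9; 9,10,11,12 taken -> place at 13.
Table: [510, -, -, -, -, -, -, -, -, 961, 825, 859, 247, 94, -, -, -]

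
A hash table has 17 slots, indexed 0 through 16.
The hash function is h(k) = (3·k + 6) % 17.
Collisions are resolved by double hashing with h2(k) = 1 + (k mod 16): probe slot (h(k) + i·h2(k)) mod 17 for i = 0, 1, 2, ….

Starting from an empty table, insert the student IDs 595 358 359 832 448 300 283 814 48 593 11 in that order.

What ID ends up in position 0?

595: h=6 => slot 6
358: h=9 => slot 9
359: h=12 => slot 12
832: h=3 => slot 3
448: h=7 => slot 7
300: h=5 => slot 5
283: h=5, h2=12, probe 5,0 => slot 0
814: h=0, h2=15, probe 0,15 => slot 15
48: h=14 => slot 14
593: h=0, h2=2, probe 0,2 => slot 2
11: h=5, h2=12, probe 5,0,12,7,2,14,9,4 => slot 4
Table: [283, —, 593, 832, 11, 300, 595, 448, —, 358, —, —, 359, —, 48, 814, —]

283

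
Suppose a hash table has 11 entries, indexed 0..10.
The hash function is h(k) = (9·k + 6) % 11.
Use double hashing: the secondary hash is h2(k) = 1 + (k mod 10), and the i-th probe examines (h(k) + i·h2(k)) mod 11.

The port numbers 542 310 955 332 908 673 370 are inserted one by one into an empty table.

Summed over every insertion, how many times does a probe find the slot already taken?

542: h=0 → slot 0
310: h=2 → slot 2
955: h=10 → slot 10
332: h=2, h2=3, probe 2,5 → slot 5
908: h=5, h2=9, probe 5,3 → slot 3
673: h=2, h2=4, probe 2,6 → slot 6
370: h=3, h2=1, probe 3,4 → slot 4
Table: [542, ∅, 310, 908, 370, 332, 673, ∅, ∅, ∅, 955]

4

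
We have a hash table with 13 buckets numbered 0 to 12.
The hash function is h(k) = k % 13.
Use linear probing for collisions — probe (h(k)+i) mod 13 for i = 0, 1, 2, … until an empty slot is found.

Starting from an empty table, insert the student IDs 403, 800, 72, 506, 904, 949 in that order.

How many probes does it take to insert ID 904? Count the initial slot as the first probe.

3

403: h=0 → slot 0
800: h=7 → slot 7
72: h=7, probe 7,8 → slot 8
506: h=12 → slot 12
904: h=7, probe 7,8,9 → slot 9
949: h=0, probe 0,1 → slot 1
Table: [403, 949, —, —, —, —, —, 800, 72, 904, —, —, 506]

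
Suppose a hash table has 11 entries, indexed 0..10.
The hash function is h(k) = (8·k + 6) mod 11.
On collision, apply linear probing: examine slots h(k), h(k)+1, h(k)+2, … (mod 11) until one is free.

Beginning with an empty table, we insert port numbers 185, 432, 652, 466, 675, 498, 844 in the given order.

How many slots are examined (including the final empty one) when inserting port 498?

3

185 hashes to 1; slot 1 is free => place at 1.
432 hashes to 8; slot 8 is free => place at 8.
652 hashes to 8; 8 taken => place at 9.
466 hashes to 5; slot 5 is free => place at 5.
675 hashes to 5; 5 taken => place at 6.
498 hashes to 8; 8,9 taken => place at 10.
844 hashes to 4; slot 4 is free => place at 4.
Table: [., 185, ., ., 844, 466, 675, ., 432, 652, 498]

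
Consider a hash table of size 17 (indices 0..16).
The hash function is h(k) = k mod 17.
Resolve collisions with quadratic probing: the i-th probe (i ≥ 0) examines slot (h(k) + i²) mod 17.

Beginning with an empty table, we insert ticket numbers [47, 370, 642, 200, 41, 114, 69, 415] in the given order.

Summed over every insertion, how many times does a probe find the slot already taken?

7

47: h=13 -> slot 13
370: h=13, probe 13,14 -> slot 14
642: h=13, probe 13,14,0 -> slot 0
200: h=13, probe 13,14,0,5 -> slot 5
41: h=7 -> slot 7
114: h=12 -> slot 12
69: h=1 -> slot 1
415: h=7, probe 7,8 -> slot 8
Table: [642, 69, —, —, —, 200, —, 41, 415, —, —, —, 114, 47, 370, —, —]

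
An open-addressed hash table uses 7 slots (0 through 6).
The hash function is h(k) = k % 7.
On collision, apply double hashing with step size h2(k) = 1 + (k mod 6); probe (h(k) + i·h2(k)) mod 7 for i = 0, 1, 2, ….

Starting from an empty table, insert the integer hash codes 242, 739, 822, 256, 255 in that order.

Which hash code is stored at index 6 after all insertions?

739

242: h=4 → slot 4
739: h=4, h2=2, probe 4,6 → slot 6
822: h=3 → slot 3
256: h=4, h2=5, probe 4,2 → slot 2
255: h=3, h2=4, probe 3,0 → slot 0
Table: [255, —, 256, 822, 242, —, 739]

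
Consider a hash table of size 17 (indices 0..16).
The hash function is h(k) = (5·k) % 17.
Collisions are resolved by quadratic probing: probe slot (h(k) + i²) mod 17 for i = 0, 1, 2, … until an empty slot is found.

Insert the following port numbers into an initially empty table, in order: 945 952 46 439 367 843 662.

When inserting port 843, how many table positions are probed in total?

4

945: h=16 → slot 16
952: h=0 → slot 0
46: h=9 → slot 9
439: h=2 → slot 2
367: h=16, probe 16,0,3 → slot 3
843: h=16, probe 16,0,3,8 → slot 8
662: h=12 → slot 12
Table: [952, _, 439, 367, _, _, _, _, 843, 46, _, _, 662, _, _, _, 945]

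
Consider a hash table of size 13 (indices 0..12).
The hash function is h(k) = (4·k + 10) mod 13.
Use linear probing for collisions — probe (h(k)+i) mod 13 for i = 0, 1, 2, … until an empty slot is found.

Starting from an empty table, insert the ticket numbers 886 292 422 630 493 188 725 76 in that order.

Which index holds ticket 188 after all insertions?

886 hashes to 5; slot 5 is free => place at 5.
292 hashes to 8; slot 8 is free => place at 8.
422 hashes to 8; 8 taken => place at 9.
630 hashes to 8; 8,9 taken => place at 10.
493 hashes to 6; slot 6 is free => place at 6.
188 hashes to 8; 8,9,10 taken => place at 11.
725 hashes to 11; 11 taken => place at 12.
76 hashes to 2; slot 2 is free => place at 2.
Table: [—, —, 76, —, —, 886, 493, —, 292, 422, 630, 188, 725]

11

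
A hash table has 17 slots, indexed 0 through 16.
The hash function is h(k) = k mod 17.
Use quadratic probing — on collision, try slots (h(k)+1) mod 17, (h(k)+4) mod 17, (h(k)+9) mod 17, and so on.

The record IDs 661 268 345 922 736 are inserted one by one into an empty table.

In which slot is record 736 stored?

6

Insert 661: h=15, slot 15 empty → index 15.
Insert 268: h=13, slot 13 empty → index 13.
Insert 345: h=5, slot 5 empty → index 5.
Insert 922: h=4, slot 4 empty → index 4.
Insert 736: h=5, slot 5 occupied → index 6.
Table: [—, —, —, —, 922, 345, 736, —, —, —, —, —, —, 268, —, 661, —]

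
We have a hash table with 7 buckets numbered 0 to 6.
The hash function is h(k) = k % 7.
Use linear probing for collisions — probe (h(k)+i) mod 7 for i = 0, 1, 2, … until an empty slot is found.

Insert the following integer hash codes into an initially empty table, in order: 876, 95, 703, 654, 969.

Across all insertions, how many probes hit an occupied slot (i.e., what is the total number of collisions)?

876 hashes to 1; slot 1 is free -> place at 1.
95 hashes to 4; slot 4 is free -> place at 4.
703 hashes to 3; slot 3 is free -> place at 3.
654 hashes to 3; 3,4 taken -> place at 5.
969 hashes to 3; 3,4,5 taken -> place at 6.
Table: [—, 876, —, 703, 95, 654, 969]

5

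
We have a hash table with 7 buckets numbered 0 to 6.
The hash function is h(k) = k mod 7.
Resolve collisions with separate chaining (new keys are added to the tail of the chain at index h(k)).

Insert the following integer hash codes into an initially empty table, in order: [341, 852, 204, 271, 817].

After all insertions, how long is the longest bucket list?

341 → bucket 5
852 → bucket 5 (collision)
204 → bucket 1
271 → bucket 5 (collision)
817 → bucket 5 (collision)
Final buckets:
0: _
1: 204
2: _
3: _
4: _
5: 341 -> 852 -> 271 -> 817
6: _

4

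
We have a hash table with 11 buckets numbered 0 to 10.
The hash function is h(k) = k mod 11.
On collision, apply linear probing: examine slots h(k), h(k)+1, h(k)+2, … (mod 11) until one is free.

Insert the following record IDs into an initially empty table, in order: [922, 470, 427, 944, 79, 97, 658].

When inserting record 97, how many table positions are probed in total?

922: h=9 → slot 9
470: h=8 → slot 8
427: h=9, probe 9,10 → slot 10
944: h=9, probe 9,10,0 → slot 0
79: h=2 → slot 2
97: h=9, probe 9,10,0,1 → slot 1
658: h=9, probe 9,10,0,1,2,3 → slot 3
Table: [944, 97, 79, 658, ., ., ., ., 470, 922, 427]

4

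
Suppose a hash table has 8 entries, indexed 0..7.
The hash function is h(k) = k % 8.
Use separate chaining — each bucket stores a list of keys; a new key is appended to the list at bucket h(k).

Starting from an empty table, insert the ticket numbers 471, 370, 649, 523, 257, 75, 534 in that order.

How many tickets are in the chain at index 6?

1

Insert 471: h=7, bucket 7 empty → new chain.
Insert 370: h=2, bucket 2 empty → new chain.
Insert 649: h=1, bucket 1 empty → new chain.
Insert 523: h=3, bucket 3 empty → new chain.
Insert 257: h=1, bucket 1 nonempty → append to chain.
Insert 75: h=3, bucket 3 nonempty → append to chain.
Insert 534: h=6, bucket 6 empty → new chain.
Final buckets:
0: ∅
1: 649 -> 257
2: 370
3: 523 -> 75
4: ∅
5: ∅
6: 534
7: 471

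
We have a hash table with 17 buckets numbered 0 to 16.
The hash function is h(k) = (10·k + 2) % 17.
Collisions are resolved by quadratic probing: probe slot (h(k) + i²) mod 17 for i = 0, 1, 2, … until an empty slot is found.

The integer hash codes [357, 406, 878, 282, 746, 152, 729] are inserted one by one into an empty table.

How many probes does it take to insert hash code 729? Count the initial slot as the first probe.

357: h=2 → slot 2
406: h=16 → slot 16
878: h=10 → slot 10
282: h=0 → slot 0
746: h=16, probe 16,0,3 → slot 3
152: h=9 → slot 9
729: h=16, probe 16,0,3,8 → slot 8
Table: [282, —, 357, 746, —, —, —, —, 729, 152, 878, —, —, —, —, —, 406]

4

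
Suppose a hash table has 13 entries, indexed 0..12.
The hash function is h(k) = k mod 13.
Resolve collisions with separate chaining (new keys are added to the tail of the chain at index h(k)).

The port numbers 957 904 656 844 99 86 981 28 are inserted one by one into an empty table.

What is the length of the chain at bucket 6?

2

Insert 957: h=8, bucket 8 empty → new chain.
Insert 904: h=7, bucket 7 empty → new chain.
Insert 656: h=6, bucket 6 empty → new chain.
Insert 844: h=12, bucket 12 empty → new chain.
Insert 99: h=8, bucket 8 nonempty → append to chain.
Insert 86: h=8, bucket 8 nonempty → append to chain.
Insert 981: h=6, bucket 6 nonempty → append to chain.
Insert 28: h=2, bucket 2 empty → new chain.
Final buckets:
0: ∅
1: ∅
2: 28
3: ∅
4: ∅
5: ∅
6: 656 -> 981
7: 904
8: 957 -> 99 -> 86
9: ∅
10: ∅
11: ∅
12: 844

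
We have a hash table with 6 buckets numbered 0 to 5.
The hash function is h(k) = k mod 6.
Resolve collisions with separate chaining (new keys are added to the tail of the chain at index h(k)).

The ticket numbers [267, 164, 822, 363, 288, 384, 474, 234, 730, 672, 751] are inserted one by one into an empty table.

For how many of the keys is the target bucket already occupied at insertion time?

6

267 -> bucket 3
164 -> bucket 2
822 -> bucket 0
363 -> bucket 3 (collision)
288 -> bucket 0 (collision)
384 -> bucket 0 (collision)
474 -> bucket 0 (collision)
234 -> bucket 0 (collision)
730 -> bucket 4
672 -> bucket 0 (collision)
751 -> bucket 1
Final buckets:
0: 822 -> 288 -> 384 -> 474 -> 234 -> 672
1: 751
2: 164
3: 267 -> 363
4: 730
5: ∅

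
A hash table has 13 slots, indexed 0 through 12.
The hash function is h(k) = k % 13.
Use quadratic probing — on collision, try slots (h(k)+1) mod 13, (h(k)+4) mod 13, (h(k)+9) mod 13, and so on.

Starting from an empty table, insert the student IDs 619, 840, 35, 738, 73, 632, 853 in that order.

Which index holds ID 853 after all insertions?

7

619: h=8 → slot 8
840: h=8, probe 8,9 → slot 9
35: h=9, probe 9,10 → slot 10
738: h=10, probe 10,11 → slot 11
73: h=8, probe 8,9,12 → slot 12
632: h=8, probe 8,9,12,4 → slot 4
853: h=8, probe 8,9,12,4,11,7 → slot 7
Table: [., ., ., ., 632, ., ., 853, 619, 840, 35, 738, 73]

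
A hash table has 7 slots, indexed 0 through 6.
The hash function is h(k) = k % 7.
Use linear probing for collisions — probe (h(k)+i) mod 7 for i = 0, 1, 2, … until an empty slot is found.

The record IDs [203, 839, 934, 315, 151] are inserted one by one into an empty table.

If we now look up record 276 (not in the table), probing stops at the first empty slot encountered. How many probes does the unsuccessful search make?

Insert 203: h=0, slot 0 empty -> index 0.
Insert 839: h=6, slot 6 empty -> index 6.
Insert 934: h=3, slot 3 empty -> index 3.
Insert 315: h=0, slot 0 occupied -> index 1.
Insert 151: h=4, slot 4 empty -> index 4.
Table: [203, 315, —, 934, 151, —, 839]
Lookup 276: h=3, probe 3,4,5 → slot 5 empty, not found.

3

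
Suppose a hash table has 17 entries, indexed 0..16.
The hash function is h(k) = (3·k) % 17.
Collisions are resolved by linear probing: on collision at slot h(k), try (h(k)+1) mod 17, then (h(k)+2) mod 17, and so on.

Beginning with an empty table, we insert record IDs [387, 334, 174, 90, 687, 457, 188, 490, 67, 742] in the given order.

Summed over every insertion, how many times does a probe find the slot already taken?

1

387 hashes to 5; slot 5 is free => place at 5.
334 hashes to 16; slot 16 is free => place at 16.
174 hashes to 12; slot 12 is free => place at 12.
90 hashes to 15; slot 15 is free => place at 15.
687 hashes to 4; slot 4 is free => place at 4.
457 hashes to 11; slot 11 is free => place at 11.
188 hashes to 3; slot 3 is free => place at 3.
490 hashes to 8; slot 8 is free => place at 8.
67 hashes to 14; slot 14 is free => place at 14.
742 hashes to 16; 16 taken => place at 0.
Table: [742, -, -, 188, 687, 387, -, -, 490, -, -, 457, 174, -, 67, 90, 334]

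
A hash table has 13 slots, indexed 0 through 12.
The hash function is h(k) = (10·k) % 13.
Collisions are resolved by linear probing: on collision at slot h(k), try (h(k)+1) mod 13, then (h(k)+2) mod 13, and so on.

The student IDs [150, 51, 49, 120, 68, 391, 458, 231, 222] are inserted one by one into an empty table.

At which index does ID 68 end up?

150 hashes to 5; slot 5 is free => place at 5.
51 hashes to 3; slot 3 is free => place at 3.
49 hashes to 9; slot 9 is free => place at 9.
120 hashes to 4; slot 4 is free => place at 4.
68 hashes to 4; 4,5 taken => place at 6.
391 hashes to 10; slot 10 is free => place at 10.
458 hashes to 4; 4,5,6 taken => place at 7.
231 hashes to 9; 9,10 taken => place at 11.
222 hashes to 10; 10,11 taken => place at 12.
Table: [∅, ∅, ∅, 51, 120, 150, 68, 458, ∅, 49, 391, 231, 222]

6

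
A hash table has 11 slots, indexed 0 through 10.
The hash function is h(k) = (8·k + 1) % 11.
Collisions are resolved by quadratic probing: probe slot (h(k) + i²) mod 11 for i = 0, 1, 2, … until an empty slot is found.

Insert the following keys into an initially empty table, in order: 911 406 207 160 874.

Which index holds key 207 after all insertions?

8

Insert 911: h=7, slot 7 empty → index 7.
Insert 406: h=4, slot 4 empty → index 4.
Insert 207: h=7, slot 7 occupied → index 8.
Insert 160: h=5, slot 5 empty → index 5.
Insert 874: h=8, slot 8 occupied → index 9.
Table: [∅, ∅, ∅, ∅, 406, 160, ∅, 911, 207, 874, ∅]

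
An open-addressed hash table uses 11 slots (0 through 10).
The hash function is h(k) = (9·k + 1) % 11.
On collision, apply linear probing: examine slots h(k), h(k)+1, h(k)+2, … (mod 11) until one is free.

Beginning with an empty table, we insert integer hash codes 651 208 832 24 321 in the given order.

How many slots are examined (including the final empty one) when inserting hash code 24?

651: h=8 => slot 8
208: h=3 => slot 3
832: h=9 => slot 9
24: h=8, probe 8,9,10 => slot 10
321: h=8, probe 8,9,10,0 => slot 0
Table: [321, -, -, 208, -, -, -, -, 651, 832, 24]

3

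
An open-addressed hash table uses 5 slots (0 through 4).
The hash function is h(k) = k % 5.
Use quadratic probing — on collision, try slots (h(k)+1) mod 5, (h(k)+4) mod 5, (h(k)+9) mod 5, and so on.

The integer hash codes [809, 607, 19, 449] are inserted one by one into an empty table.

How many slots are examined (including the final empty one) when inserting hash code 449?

3

Insert 809: h=4, slot 4 empty => index 4.
Insert 607: h=2, slot 2 empty => index 2.
Insert 19: h=4, slot 4 occupied => index 0.
Insert 449: h=4, slots 4,0 occupied => index 3.
Table: [19, ., 607, 449, 809]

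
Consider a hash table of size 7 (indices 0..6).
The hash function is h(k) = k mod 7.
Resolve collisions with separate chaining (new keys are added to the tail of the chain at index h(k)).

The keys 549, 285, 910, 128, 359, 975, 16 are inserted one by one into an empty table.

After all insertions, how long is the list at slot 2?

549 → bucket 3
285 → bucket 5
910 → bucket 0
128 → bucket 2
359 → bucket 2 (collision)
975 → bucket 2 (collision)
16 → bucket 2 (collision)
Final buckets:
0: 910
1: .
2: 128 -> 359 -> 975 -> 16
3: 549
4: .
5: 285
6: .

4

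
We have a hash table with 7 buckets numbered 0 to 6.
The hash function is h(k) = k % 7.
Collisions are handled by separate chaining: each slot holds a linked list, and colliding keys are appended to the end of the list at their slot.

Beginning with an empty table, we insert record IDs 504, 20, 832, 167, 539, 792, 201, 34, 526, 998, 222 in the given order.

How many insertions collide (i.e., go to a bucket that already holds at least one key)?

6

504 → bucket 0
20 → bucket 6
832 → bucket 6 (collision)
167 → bucket 6 (collision)
539 → bucket 0 (collision)
792 → bucket 1
201 → bucket 5
34 → bucket 6 (collision)
526 → bucket 1 (collision)
998 → bucket 4
222 → bucket 5 (collision)
Final buckets:
0: 504 -> 539
1: 792 -> 526
2: _
3: _
4: 998
5: 201 -> 222
6: 20 -> 832 -> 167 -> 34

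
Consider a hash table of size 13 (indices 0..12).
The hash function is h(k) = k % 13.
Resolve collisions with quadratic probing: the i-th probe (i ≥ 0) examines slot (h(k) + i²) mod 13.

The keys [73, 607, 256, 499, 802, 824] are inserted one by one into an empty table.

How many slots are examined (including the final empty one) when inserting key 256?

Insert 73: h=8, slot 8 empty -> index 8.
Insert 607: h=9, slot 9 empty -> index 9.
Insert 256: h=9, slot 9 occupied -> index 10.
Insert 499: h=5, slot 5 empty -> index 5.
Insert 802: h=9, slots 9,10 occupied -> index 0.
Insert 824: h=5, slot 5 occupied -> index 6.
Table: [802, —, —, —, —, 499, 824, —, 73, 607, 256, —, —]

2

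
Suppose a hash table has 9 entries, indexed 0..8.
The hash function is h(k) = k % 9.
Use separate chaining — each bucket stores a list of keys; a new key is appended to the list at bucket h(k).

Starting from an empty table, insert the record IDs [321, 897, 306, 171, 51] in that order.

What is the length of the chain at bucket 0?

321 → bucket 6
897 → bucket 6 (collision)
306 → bucket 0
171 → bucket 0 (collision)
51 → bucket 6 (collision)
Final buckets:
0: 306 -> 171
1: ∅
2: ∅
3: ∅
4: ∅
5: ∅
6: 321 -> 897 -> 51
7: ∅
8: ∅

2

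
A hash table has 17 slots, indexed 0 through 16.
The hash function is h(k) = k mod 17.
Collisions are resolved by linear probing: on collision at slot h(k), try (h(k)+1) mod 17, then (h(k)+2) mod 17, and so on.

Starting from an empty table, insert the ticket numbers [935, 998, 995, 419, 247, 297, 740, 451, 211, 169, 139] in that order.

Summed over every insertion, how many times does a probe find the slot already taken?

935 hashes to 0; slot 0 is free -> place at 0.
998 hashes to 12; slot 12 is free -> place at 12.
995 hashes to 9; slot 9 is free -> place at 9.
419 hashes to 11; slot 11 is free -> place at 11.
247 hashes to 9; 9 taken -> place at 10.
297 hashes to 8; slot 8 is free -> place at 8.
740 hashes to 9; 9,10,11,12 taken -> place at 13.
451 hashes to 9; 9,10,11,12,13 taken -> place at 14.
211 hashes to 7; slot 7 is free -> place at 7.
169 hashes to 16; slot 16 is free -> place at 16.
139 hashes to 3; slot 3 is free -> place at 3.
Table: [935, —, —, 139, —, —, —, 211, 297, 995, 247, 419, 998, 740, 451, —, 169]

10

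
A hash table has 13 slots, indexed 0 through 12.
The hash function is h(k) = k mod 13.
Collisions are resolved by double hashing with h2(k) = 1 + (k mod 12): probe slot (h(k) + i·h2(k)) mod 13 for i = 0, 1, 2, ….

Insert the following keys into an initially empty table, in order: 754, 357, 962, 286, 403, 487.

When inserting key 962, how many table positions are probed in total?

Insert 754: h=0, slot 0 empty => index 0.
Insert 357: h=6, slot 6 empty => index 6.
Insert 962: h=0, h2=3, slot 0 occupied => index 3.
Insert 286: h=0, h2=11, slot 0 occupied => index 11.
Insert 403: h=0, h2=8, slot 0 occupied => index 8.
Insert 487: h=6, h2=8, slot 6 occupied => index 1.
Table: [754, 487, —, 962, —, —, 357, —, 403, —, —, 286, —]

2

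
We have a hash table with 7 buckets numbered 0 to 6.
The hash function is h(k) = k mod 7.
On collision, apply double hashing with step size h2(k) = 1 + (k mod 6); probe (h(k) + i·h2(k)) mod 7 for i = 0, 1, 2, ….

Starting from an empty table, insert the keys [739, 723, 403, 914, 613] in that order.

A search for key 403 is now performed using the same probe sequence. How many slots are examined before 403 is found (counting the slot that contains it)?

2

Insert 739: h=4, slot 4 empty → index 4.
Insert 723: h=2, slot 2 empty → index 2.
Insert 403: h=4, h2=2, slot 4 occupied → index 6.
Insert 914: h=4, h2=3, slot 4 occupied → index 0.
Insert 613: h=4, h2=2, slots 4,6 occupied → index 1.
Table: [914, 613, 723, -, 739, -, 403]
Lookup 403: h=4, h2=2, probe 4,6 → found at 6.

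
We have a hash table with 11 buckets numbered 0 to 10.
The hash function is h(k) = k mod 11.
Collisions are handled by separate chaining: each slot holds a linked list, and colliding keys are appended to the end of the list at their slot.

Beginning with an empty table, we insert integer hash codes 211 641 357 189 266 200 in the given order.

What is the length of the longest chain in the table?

4

Insert 211: h=2, bucket 2 empty → new chain.
Insert 641: h=3, bucket 3 empty → new chain.
Insert 357: h=5, bucket 5 empty → new chain.
Insert 189: h=2, bucket 2 nonempty → append to chain.
Insert 266: h=2, bucket 2 nonempty → append to chain.
Insert 200: h=2, bucket 2 nonempty → append to chain.
Final buckets:
0: —
1: —
2: 211 -> 189 -> 266 -> 200
3: 641
4: —
5: 357
6: —
7: —
8: —
9: —
10: —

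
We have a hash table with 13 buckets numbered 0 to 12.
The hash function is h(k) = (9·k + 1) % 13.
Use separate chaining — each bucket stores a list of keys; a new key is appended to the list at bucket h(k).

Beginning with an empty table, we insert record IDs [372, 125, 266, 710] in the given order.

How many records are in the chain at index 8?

3

Insert 372: h=8, bucket 8 empty -> new chain.
Insert 125: h=8, bucket 8 nonempty -> append to chain.
Insert 266: h=3, bucket 3 empty -> new chain.
Insert 710: h=8, bucket 8 nonempty -> append to chain.
Final buckets:
0: .
1: .
2: .
3: 266
4: .
5: .
6: .
7: .
8: 372 -> 125 -> 710
9: .
10: .
11: .
12: .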